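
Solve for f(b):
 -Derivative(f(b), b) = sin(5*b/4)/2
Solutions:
 f(b) = C1 + 2*cos(5*b/4)/5


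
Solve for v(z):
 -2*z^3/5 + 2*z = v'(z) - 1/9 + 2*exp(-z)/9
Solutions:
 v(z) = C1 - z^4/10 + z^2 + z/9 + 2*exp(-z)/9


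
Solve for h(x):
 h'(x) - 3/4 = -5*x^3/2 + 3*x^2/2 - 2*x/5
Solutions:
 h(x) = C1 - 5*x^4/8 + x^3/2 - x^2/5 + 3*x/4


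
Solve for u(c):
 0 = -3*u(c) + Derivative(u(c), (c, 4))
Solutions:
 u(c) = C1*exp(-3^(1/4)*c) + C2*exp(3^(1/4)*c) + C3*sin(3^(1/4)*c) + C4*cos(3^(1/4)*c)


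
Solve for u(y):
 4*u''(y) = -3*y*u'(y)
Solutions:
 u(y) = C1 + C2*erf(sqrt(6)*y/4)


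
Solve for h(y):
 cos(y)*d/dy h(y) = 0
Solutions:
 h(y) = C1


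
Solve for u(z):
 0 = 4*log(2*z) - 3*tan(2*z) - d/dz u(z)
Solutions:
 u(z) = C1 + 4*z*log(z) - 4*z + 4*z*log(2) + 3*log(cos(2*z))/2


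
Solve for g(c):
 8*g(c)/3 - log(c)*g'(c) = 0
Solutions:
 g(c) = C1*exp(8*li(c)/3)


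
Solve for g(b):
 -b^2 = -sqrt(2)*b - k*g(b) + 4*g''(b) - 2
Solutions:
 g(b) = C1*exp(-b*sqrt(k)/2) + C2*exp(b*sqrt(k)/2) + b^2/k - sqrt(2)*b/k - 2/k + 8/k^2


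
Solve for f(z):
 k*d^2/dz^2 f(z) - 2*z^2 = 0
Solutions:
 f(z) = C1 + C2*z + z^4/(6*k)


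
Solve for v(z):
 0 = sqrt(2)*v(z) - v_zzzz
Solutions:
 v(z) = C1*exp(-2^(1/8)*z) + C2*exp(2^(1/8)*z) + C3*sin(2^(1/8)*z) + C4*cos(2^(1/8)*z)


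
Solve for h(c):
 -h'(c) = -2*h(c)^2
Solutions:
 h(c) = -1/(C1 + 2*c)


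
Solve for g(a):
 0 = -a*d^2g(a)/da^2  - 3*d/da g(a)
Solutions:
 g(a) = C1 + C2/a^2


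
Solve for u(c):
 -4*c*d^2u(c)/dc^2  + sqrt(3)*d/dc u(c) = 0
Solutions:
 u(c) = C1 + C2*c^(sqrt(3)/4 + 1)


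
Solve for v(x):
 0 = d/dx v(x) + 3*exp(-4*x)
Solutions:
 v(x) = C1 + 3*exp(-4*x)/4


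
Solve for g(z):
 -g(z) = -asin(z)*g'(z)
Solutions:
 g(z) = C1*exp(Integral(1/asin(z), z))


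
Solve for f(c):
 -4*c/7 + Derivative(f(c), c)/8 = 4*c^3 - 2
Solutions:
 f(c) = C1 + 8*c^4 + 16*c^2/7 - 16*c


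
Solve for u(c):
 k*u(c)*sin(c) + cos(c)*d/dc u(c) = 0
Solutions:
 u(c) = C1*exp(k*log(cos(c)))


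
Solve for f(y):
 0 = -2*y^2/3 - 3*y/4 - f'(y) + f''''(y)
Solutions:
 f(y) = C1 + C4*exp(y) - 2*y^3/9 - 3*y^2/8 + (C2*sin(sqrt(3)*y/2) + C3*cos(sqrt(3)*y/2))*exp(-y/2)


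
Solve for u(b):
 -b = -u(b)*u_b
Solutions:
 u(b) = -sqrt(C1 + b^2)
 u(b) = sqrt(C1 + b^2)


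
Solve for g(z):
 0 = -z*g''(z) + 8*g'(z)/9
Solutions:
 g(z) = C1 + C2*z^(17/9)


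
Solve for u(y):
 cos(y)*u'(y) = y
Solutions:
 u(y) = C1 + Integral(y/cos(y), y)


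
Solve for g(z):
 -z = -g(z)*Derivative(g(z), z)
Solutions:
 g(z) = -sqrt(C1 + z^2)
 g(z) = sqrt(C1 + z^2)


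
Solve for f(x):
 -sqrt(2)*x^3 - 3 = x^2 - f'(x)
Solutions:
 f(x) = C1 + sqrt(2)*x^4/4 + x^3/3 + 3*x


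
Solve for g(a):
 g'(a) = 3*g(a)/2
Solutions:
 g(a) = C1*exp(3*a/2)


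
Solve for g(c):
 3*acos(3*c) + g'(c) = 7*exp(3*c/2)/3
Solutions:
 g(c) = C1 - 3*c*acos(3*c) + sqrt(1 - 9*c^2) + 14*exp(3*c/2)/9


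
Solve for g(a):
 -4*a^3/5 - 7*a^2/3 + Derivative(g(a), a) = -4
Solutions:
 g(a) = C1 + a^4/5 + 7*a^3/9 - 4*a


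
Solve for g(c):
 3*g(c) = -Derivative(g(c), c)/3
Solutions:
 g(c) = C1*exp(-9*c)


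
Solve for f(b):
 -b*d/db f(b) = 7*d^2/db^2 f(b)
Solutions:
 f(b) = C1 + C2*erf(sqrt(14)*b/14)


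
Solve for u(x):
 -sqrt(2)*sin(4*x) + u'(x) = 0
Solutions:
 u(x) = C1 - sqrt(2)*cos(4*x)/4


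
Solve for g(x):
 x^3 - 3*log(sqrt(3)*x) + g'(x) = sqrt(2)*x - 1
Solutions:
 g(x) = C1 - x^4/4 + sqrt(2)*x^2/2 + 3*x*log(x) - 4*x + 3*x*log(3)/2


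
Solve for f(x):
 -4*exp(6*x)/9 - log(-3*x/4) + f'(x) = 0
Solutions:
 f(x) = C1 + x*log(-x) + x*(-2*log(2) - 1 + log(3)) + 2*exp(6*x)/27


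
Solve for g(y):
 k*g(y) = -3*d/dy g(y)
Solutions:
 g(y) = C1*exp(-k*y/3)


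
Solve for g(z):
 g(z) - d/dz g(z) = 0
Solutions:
 g(z) = C1*exp(z)


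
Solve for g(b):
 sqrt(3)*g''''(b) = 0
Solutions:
 g(b) = C1 + C2*b + C3*b^2 + C4*b^3


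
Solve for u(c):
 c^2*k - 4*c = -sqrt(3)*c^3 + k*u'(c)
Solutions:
 u(c) = C1 + sqrt(3)*c^4/(4*k) + c^3/3 - 2*c^2/k


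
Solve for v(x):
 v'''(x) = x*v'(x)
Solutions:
 v(x) = C1 + Integral(C2*airyai(x) + C3*airybi(x), x)


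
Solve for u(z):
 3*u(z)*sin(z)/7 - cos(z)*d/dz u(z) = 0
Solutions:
 u(z) = C1/cos(z)^(3/7)


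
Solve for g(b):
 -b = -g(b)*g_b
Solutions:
 g(b) = -sqrt(C1 + b^2)
 g(b) = sqrt(C1 + b^2)


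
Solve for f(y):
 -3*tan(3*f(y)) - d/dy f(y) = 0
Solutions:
 f(y) = -asin(C1*exp(-9*y))/3 + pi/3
 f(y) = asin(C1*exp(-9*y))/3


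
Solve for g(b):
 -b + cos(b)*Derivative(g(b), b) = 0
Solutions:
 g(b) = C1 + Integral(b/cos(b), b)


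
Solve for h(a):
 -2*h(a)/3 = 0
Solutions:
 h(a) = 0


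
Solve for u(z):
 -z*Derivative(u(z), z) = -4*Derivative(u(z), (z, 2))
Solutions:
 u(z) = C1 + C2*erfi(sqrt(2)*z/4)


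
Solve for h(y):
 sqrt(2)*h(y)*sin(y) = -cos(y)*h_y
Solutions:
 h(y) = C1*cos(y)^(sqrt(2))


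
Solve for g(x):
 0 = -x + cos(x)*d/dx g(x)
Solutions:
 g(x) = C1 + Integral(x/cos(x), x)


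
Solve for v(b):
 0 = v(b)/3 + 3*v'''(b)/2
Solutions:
 v(b) = C3*exp(-6^(1/3)*b/3) + (C1*sin(2^(1/3)*3^(5/6)*b/6) + C2*cos(2^(1/3)*3^(5/6)*b/6))*exp(6^(1/3)*b/6)


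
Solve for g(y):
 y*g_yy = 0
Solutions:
 g(y) = C1 + C2*y


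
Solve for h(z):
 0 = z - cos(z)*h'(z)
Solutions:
 h(z) = C1 + Integral(z/cos(z), z)


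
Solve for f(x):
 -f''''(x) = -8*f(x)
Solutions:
 f(x) = C1*exp(-2^(3/4)*x) + C2*exp(2^(3/4)*x) + C3*sin(2^(3/4)*x) + C4*cos(2^(3/4)*x)


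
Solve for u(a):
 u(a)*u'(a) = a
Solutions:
 u(a) = -sqrt(C1 + a^2)
 u(a) = sqrt(C1 + a^2)


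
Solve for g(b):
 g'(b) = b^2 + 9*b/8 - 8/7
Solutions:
 g(b) = C1 + b^3/3 + 9*b^2/16 - 8*b/7


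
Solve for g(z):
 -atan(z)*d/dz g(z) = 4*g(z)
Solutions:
 g(z) = C1*exp(-4*Integral(1/atan(z), z))


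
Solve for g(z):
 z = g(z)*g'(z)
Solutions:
 g(z) = -sqrt(C1 + z^2)
 g(z) = sqrt(C1 + z^2)


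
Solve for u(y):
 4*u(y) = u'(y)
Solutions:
 u(y) = C1*exp(4*y)


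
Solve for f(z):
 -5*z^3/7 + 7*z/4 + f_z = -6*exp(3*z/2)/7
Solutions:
 f(z) = C1 + 5*z^4/28 - 7*z^2/8 - 4*exp(3*z/2)/7


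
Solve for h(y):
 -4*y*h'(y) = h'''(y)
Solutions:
 h(y) = C1 + Integral(C2*airyai(-2^(2/3)*y) + C3*airybi(-2^(2/3)*y), y)


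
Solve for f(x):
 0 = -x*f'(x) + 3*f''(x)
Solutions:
 f(x) = C1 + C2*erfi(sqrt(6)*x/6)


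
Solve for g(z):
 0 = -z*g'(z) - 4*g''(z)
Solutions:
 g(z) = C1 + C2*erf(sqrt(2)*z/4)


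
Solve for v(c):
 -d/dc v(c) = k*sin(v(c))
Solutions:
 v(c) = -acos((-C1 - exp(2*c*k))/(C1 - exp(2*c*k))) + 2*pi
 v(c) = acos((-C1 - exp(2*c*k))/(C1 - exp(2*c*k)))


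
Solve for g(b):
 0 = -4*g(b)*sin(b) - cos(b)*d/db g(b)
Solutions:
 g(b) = C1*cos(b)^4


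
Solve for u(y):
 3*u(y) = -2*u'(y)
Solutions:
 u(y) = C1*exp(-3*y/2)


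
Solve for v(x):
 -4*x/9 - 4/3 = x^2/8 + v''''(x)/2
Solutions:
 v(x) = C1 + C2*x + C3*x^2 + C4*x^3 - x^6/1440 - x^5/135 - x^4/9


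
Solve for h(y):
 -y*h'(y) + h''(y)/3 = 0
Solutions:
 h(y) = C1 + C2*erfi(sqrt(6)*y/2)


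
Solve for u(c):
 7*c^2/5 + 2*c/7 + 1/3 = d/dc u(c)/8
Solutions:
 u(c) = C1 + 56*c^3/15 + 8*c^2/7 + 8*c/3


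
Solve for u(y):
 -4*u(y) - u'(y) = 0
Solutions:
 u(y) = C1*exp(-4*y)


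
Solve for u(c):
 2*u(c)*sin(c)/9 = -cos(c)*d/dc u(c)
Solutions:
 u(c) = C1*cos(c)^(2/9)


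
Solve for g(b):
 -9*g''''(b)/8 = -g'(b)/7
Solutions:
 g(b) = C1 + C4*exp(2*147^(1/3)*b/21) + (C2*sin(3^(5/6)*7^(2/3)*b/21) + C3*cos(3^(5/6)*7^(2/3)*b/21))*exp(-147^(1/3)*b/21)


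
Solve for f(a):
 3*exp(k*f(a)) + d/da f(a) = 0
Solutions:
 f(a) = Piecewise((log(1/(C1*k + 3*a*k))/k, Ne(k, 0)), (nan, True))
 f(a) = Piecewise((C1 - 3*a, Eq(k, 0)), (nan, True))


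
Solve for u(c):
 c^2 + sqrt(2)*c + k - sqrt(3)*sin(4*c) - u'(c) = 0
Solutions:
 u(c) = C1 + c^3/3 + sqrt(2)*c^2/2 + c*k + sqrt(3)*cos(4*c)/4


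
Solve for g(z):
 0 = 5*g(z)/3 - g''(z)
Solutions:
 g(z) = C1*exp(-sqrt(15)*z/3) + C2*exp(sqrt(15)*z/3)


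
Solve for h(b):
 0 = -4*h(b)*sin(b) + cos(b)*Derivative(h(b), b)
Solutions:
 h(b) = C1/cos(b)^4


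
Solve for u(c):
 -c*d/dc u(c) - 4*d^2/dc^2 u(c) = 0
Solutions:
 u(c) = C1 + C2*erf(sqrt(2)*c/4)


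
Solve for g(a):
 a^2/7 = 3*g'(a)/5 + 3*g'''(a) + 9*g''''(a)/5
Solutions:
 g(a) = C1 + C2*exp(a*(-20 + 50*2^(1/3)/(9*sqrt(2229) + 493)^(1/3) + 2^(2/3)*(9*sqrt(2229) + 493)^(1/3))/36)*sin(2^(1/3)*sqrt(3)*a*(-2^(1/3)*(9*sqrt(2229) + 493)^(1/3) + 50/(9*sqrt(2229) + 493)^(1/3))/36) + C3*exp(a*(-20 + 50*2^(1/3)/(9*sqrt(2229) + 493)^(1/3) + 2^(2/3)*(9*sqrt(2229) + 493)^(1/3))/36)*cos(2^(1/3)*sqrt(3)*a*(-2^(1/3)*(9*sqrt(2229) + 493)^(1/3) + 50/(9*sqrt(2229) + 493)^(1/3))/36) + C4*exp(-a*(50*2^(1/3)/(9*sqrt(2229) + 493)^(1/3) + 10 + 2^(2/3)*(9*sqrt(2229) + 493)^(1/3))/18) + 5*a^3/63 - 50*a/21


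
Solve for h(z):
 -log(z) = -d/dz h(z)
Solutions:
 h(z) = C1 + z*log(z) - z


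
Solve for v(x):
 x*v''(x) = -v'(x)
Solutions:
 v(x) = C1 + C2*log(x)


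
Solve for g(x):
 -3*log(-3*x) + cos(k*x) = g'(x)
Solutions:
 g(x) = C1 - 3*x*log(-x) - 3*x*log(3) + 3*x + Piecewise((sin(k*x)/k, Ne(k, 0)), (x, True))


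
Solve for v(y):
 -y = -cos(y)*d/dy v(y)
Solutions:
 v(y) = C1 + Integral(y/cos(y), y)


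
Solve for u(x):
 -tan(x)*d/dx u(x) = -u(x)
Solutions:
 u(x) = C1*sin(x)


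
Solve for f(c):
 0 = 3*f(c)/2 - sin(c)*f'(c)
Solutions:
 f(c) = C1*(cos(c) - 1)^(3/4)/(cos(c) + 1)^(3/4)


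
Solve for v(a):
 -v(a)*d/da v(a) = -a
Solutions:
 v(a) = -sqrt(C1 + a^2)
 v(a) = sqrt(C1 + a^2)


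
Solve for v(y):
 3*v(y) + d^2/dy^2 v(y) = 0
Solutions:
 v(y) = C1*sin(sqrt(3)*y) + C2*cos(sqrt(3)*y)


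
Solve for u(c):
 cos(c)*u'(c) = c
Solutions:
 u(c) = C1 + Integral(c/cos(c), c)


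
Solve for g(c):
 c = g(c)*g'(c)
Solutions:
 g(c) = -sqrt(C1 + c^2)
 g(c) = sqrt(C1 + c^2)


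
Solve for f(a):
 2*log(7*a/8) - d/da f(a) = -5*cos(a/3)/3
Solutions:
 f(a) = C1 + 2*a*log(a) - 6*a*log(2) - 2*a + 2*a*log(7) + 5*sin(a/3)


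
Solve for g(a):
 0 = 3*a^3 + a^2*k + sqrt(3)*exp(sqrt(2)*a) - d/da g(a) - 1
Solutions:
 g(a) = C1 + 3*a^4/4 + a^3*k/3 - a + sqrt(6)*exp(sqrt(2)*a)/2


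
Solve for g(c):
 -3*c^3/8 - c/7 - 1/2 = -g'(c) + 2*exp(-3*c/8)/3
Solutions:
 g(c) = C1 + 3*c^4/32 + c^2/14 + c/2 - 16*exp(-3*c/8)/9


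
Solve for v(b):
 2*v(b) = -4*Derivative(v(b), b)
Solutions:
 v(b) = C1*exp(-b/2)


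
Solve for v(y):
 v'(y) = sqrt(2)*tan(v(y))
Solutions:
 v(y) = pi - asin(C1*exp(sqrt(2)*y))
 v(y) = asin(C1*exp(sqrt(2)*y))


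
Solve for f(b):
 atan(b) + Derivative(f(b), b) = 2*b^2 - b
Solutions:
 f(b) = C1 + 2*b^3/3 - b^2/2 - b*atan(b) + log(b^2 + 1)/2


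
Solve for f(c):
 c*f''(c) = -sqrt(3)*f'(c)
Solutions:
 f(c) = C1 + C2*c^(1 - sqrt(3))


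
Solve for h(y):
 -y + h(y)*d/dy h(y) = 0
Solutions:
 h(y) = -sqrt(C1 + y^2)
 h(y) = sqrt(C1 + y^2)


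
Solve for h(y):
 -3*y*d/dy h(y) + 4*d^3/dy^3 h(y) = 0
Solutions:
 h(y) = C1 + Integral(C2*airyai(6^(1/3)*y/2) + C3*airybi(6^(1/3)*y/2), y)


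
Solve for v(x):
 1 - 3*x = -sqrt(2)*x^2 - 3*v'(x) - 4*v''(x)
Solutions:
 v(x) = C1 + C2*exp(-3*x/4) - sqrt(2)*x^3/9 + x^2/2 + 4*sqrt(2)*x^2/9 - 32*sqrt(2)*x/27 - 5*x/3


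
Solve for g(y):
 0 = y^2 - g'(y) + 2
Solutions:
 g(y) = C1 + y^3/3 + 2*y


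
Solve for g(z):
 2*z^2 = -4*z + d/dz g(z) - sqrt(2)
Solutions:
 g(z) = C1 + 2*z^3/3 + 2*z^2 + sqrt(2)*z


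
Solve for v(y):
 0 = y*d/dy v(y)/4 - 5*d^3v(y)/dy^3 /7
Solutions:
 v(y) = C1 + Integral(C2*airyai(350^(1/3)*y/10) + C3*airybi(350^(1/3)*y/10), y)


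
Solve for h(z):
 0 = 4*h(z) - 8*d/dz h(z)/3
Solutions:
 h(z) = C1*exp(3*z/2)


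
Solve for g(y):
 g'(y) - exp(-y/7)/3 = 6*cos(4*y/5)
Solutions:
 g(y) = C1 + 15*sin(4*y/5)/2 - 7*exp(-y/7)/3


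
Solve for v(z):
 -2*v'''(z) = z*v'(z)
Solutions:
 v(z) = C1 + Integral(C2*airyai(-2^(2/3)*z/2) + C3*airybi(-2^(2/3)*z/2), z)


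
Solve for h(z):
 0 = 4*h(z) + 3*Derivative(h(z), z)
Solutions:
 h(z) = C1*exp(-4*z/3)


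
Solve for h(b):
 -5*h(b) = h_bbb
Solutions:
 h(b) = C3*exp(-5^(1/3)*b) + (C1*sin(sqrt(3)*5^(1/3)*b/2) + C2*cos(sqrt(3)*5^(1/3)*b/2))*exp(5^(1/3)*b/2)


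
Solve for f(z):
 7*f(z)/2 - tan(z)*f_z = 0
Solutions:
 f(z) = C1*sin(z)^(7/2)


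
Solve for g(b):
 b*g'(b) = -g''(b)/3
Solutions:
 g(b) = C1 + C2*erf(sqrt(6)*b/2)


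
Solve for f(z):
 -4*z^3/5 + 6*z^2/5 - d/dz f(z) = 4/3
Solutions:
 f(z) = C1 - z^4/5 + 2*z^3/5 - 4*z/3


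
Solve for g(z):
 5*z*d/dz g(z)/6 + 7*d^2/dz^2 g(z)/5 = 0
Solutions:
 g(z) = C1 + C2*erf(5*sqrt(21)*z/42)


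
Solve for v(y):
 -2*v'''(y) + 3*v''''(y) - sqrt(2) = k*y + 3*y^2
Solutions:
 v(y) = C1 + C2*y + C3*y^2 + C4*exp(2*y/3) - y^5/40 + y^4*(-k - 9)/48 + y^3*(-3*k - 27 - 2*sqrt(2))/24


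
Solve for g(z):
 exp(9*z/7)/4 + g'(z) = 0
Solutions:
 g(z) = C1 - 7*exp(9*z/7)/36


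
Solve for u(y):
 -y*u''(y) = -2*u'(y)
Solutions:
 u(y) = C1 + C2*y^3


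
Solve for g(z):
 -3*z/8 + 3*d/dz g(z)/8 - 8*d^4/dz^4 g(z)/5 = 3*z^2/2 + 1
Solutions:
 g(z) = C1 + C4*exp(15^(1/3)*z/4) + 4*z^3/3 + z^2/2 + 8*z/3 + (C2*sin(3^(5/6)*5^(1/3)*z/8) + C3*cos(3^(5/6)*5^(1/3)*z/8))*exp(-15^(1/3)*z/8)


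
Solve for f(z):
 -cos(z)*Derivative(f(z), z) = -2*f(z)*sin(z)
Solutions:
 f(z) = C1/cos(z)^2


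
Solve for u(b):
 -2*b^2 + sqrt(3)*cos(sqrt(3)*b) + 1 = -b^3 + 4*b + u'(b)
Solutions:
 u(b) = C1 + b^4/4 - 2*b^3/3 - 2*b^2 + b + sin(sqrt(3)*b)


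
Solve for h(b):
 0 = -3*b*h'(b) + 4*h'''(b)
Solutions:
 h(b) = C1 + Integral(C2*airyai(6^(1/3)*b/2) + C3*airybi(6^(1/3)*b/2), b)


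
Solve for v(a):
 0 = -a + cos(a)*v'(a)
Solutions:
 v(a) = C1 + Integral(a/cos(a), a)


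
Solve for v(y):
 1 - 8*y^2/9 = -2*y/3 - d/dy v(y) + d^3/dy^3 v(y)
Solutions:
 v(y) = C1 + C2*exp(-y) + C3*exp(y) + 8*y^3/27 - y^2/3 + 7*y/9


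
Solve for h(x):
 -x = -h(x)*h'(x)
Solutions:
 h(x) = -sqrt(C1 + x^2)
 h(x) = sqrt(C1 + x^2)


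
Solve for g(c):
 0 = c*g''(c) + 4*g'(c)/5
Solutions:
 g(c) = C1 + C2*c^(1/5)


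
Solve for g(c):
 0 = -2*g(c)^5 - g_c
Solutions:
 g(c) = -I*(1/(C1 + 8*c))^(1/4)
 g(c) = I*(1/(C1 + 8*c))^(1/4)
 g(c) = -(1/(C1 + 8*c))^(1/4)
 g(c) = (1/(C1 + 8*c))^(1/4)


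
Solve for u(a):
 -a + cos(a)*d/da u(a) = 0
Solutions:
 u(a) = C1 + Integral(a/cos(a), a)


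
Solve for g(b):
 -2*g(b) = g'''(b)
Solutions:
 g(b) = C3*exp(-2^(1/3)*b) + (C1*sin(2^(1/3)*sqrt(3)*b/2) + C2*cos(2^(1/3)*sqrt(3)*b/2))*exp(2^(1/3)*b/2)


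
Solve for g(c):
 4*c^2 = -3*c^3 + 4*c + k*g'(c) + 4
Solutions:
 g(c) = C1 + 3*c^4/(4*k) + 4*c^3/(3*k) - 2*c^2/k - 4*c/k


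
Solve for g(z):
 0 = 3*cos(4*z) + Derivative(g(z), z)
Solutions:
 g(z) = C1 - 3*sin(4*z)/4


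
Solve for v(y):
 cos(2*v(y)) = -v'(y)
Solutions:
 v(y) = -asin((C1 + exp(4*y))/(C1 - exp(4*y)))/2 + pi/2
 v(y) = asin((C1 + exp(4*y))/(C1 - exp(4*y)))/2


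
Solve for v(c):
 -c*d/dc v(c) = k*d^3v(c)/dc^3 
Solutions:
 v(c) = C1 + Integral(C2*airyai(c*(-1/k)^(1/3)) + C3*airybi(c*(-1/k)^(1/3)), c)


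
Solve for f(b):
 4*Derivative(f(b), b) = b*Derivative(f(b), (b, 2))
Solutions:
 f(b) = C1 + C2*b^5


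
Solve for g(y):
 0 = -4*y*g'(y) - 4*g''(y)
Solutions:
 g(y) = C1 + C2*erf(sqrt(2)*y/2)


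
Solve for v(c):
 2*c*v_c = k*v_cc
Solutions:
 v(c) = C1 + C2*erf(c*sqrt(-1/k))/sqrt(-1/k)


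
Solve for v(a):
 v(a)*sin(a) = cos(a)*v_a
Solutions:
 v(a) = C1/cos(a)


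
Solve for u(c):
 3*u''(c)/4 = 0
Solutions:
 u(c) = C1 + C2*c


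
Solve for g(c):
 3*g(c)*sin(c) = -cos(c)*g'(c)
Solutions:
 g(c) = C1*cos(c)^3


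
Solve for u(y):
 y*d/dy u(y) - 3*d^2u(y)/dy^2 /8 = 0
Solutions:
 u(y) = C1 + C2*erfi(2*sqrt(3)*y/3)


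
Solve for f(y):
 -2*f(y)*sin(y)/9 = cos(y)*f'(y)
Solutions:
 f(y) = C1*cos(y)^(2/9)


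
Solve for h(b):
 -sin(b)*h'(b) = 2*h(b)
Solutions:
 h(b) = C1*(cos(b) + 1)/(cos(b) - 1)


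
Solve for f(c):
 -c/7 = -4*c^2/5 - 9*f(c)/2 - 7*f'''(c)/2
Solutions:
 f(c) = C3*exp(-21^(2/3)*c/7) - 8*c^2/45 + 2*c/63 + (C1*sin(3*3^(1/6)*7^(2/3)*c/14) + C2*cos(3*3^(1/6)*7^(2/3)*c/14))*exp(21^(2/3)*c/14)


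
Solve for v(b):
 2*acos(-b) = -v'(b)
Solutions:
 v(b) = C1 - 2*b*acos(-b) - 2*sqrt(1 - b^2)


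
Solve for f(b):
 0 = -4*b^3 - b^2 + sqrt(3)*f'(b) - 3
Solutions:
 f(b) = C1 + sqrt(3)*b^4/3 + sqrt(3)*b^3/9 + sqrt(3)*b


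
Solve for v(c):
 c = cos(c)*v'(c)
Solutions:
 v(c) = C1 + Integral(c/cos(c), c)


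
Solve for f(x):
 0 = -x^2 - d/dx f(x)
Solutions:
 f(x) = C1 - x^3/3


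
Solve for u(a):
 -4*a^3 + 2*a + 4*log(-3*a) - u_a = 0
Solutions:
 u(a) = C1 - a^4 + a^2 + 4*a*log(-a) + 4*a*(-1 + log(3))


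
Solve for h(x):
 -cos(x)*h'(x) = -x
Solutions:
 h(x) = C1 + Integral(x/cos(x), x)


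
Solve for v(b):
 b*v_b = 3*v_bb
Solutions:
 v(b) = C1 + C2*erfi(sqrt(6)*b/6)


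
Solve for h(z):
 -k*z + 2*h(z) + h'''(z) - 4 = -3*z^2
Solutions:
 h(z) = C3*exp(-2^(1/3)*z) + k*z/2 - 3*z^2/2 + (C1*sin(2^(1/3)*sqrt(3)*z/2) + C2*cos(2^(1/3)*sqrt(3)*z/2))*exp(2^(1/3)*z/2) + 2


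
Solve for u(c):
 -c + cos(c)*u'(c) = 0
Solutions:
 u(c) = C1 + Integral(c/cos(c), c)


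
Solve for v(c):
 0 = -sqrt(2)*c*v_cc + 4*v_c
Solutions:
 v(c) = C1 + C2*c^(1 + 2*sqrt(2))


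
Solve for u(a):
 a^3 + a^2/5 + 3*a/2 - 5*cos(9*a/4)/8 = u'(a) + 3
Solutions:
 u(a) = C1 + a^4/4 + a^3/15 + 3*a^2/4 - 3*a - 5*sin(9*a/4)/18


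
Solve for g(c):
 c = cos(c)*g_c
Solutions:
 g(c) = C1 + Integral(c/cos(c), c)


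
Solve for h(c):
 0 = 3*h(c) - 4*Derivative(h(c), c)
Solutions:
 h(c) = C1*exp(3*c/4)


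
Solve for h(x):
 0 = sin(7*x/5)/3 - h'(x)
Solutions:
 h(x) = C1 - 5*cos(7*x/5)/21


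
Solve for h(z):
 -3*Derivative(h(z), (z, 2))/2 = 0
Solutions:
 h(z) = C1 + C2*z


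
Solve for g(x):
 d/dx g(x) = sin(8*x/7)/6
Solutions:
 g(x) = C1 - 7*cos(8*x/7)/48


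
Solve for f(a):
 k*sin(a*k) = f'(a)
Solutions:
 f(a) = C1 - cos(a*k)


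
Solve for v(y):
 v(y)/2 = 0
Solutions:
 v(y) = 0


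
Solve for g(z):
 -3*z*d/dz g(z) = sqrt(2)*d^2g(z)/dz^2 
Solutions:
 g(z) = C1 + C2*erf(2^(1/4)*sqrt(3)*z/2)


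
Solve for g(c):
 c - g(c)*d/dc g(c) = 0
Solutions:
 g(c) = -sqrt(C1 + c^2)
 g(c) = sqrt(C1 + c^2)


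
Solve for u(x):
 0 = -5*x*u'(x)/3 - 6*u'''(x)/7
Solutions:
 u(x) = C1 + Integral(C2*airyai(-420^(1/3)*x/6) + C3*airybi(-420^(1/3)*x/6), x)


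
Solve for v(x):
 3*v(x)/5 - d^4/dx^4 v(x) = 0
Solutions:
 v(x) = C1*exp(-3^(1/4)*5^(3/4)*x/5) + C2*exp(3^(1/4)*5^(3/4)*x/5) + C3*sin(3^(1/4)*5^(3/4)*x/5) + C4*cos(3^(1/4)*5^(3/4)*x/5)


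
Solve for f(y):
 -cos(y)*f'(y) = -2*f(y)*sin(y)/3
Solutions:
 f(y) = C1/cos(y)^(2/3)


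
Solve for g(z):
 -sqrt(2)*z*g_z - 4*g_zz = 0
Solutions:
 g(z) = C1 + C2*erf(2^(3/4)*z/4)


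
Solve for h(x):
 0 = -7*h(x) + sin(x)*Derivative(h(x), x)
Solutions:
 h(x) = C1*sqrt(cos(x) - 1)*(cos(x)^3 - 3*cos(x)^2 + 3*cos(x) - 1)/(sqrt(cos(x) + 1)*(cos(x)^3 + 3*cos(x)^2 + 3*cos(x) + 1))


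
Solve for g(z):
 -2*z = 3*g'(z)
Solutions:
 g(z) = C1 - z^2/3


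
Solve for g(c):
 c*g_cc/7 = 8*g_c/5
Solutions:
 g(c) = C1 + C2*c^(61/5)


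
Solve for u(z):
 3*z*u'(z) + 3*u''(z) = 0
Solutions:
 u(z) = C1 + C2*erf(sqrt(2)*z/2)


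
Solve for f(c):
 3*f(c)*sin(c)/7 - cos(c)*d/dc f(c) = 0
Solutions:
 f(c) = C1/cos(c)^(3/7)


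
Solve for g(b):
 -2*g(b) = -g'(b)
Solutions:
 g(b) = C1*exp(2*b)


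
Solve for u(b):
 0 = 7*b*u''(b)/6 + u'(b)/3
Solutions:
 u(b) = C1 + C2*b^(5/7)


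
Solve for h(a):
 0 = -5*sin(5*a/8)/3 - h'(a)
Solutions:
 h(a) = C1 + 8*cos(5*a/8)/3


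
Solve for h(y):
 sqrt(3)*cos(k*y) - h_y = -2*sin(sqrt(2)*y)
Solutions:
 h(y) = C1 - sqrt(2)*cos(sqrt(2)*y) + sqrt(3)*sin(k*y)/k


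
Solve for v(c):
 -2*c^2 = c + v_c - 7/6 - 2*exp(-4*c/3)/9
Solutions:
 v(c) = C1 - 2*c^3/3 - c^2/2 + 7*c/6 - exp(-4*c/3)/6


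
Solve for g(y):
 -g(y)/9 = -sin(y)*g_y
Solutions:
 g(y) = C1*(cos(y) - 1)^(1/18)/(cos(y) + 1)^(1/18)


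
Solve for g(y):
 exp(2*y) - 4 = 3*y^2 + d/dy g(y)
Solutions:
 g(y) = C1 - y^3 - 4*y + exp(2*y)/2


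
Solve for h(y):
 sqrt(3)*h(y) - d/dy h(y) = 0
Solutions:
 h(y) = C1*exp(sqrt(3)*y)


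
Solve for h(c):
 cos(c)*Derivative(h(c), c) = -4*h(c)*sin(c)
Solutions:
 h(c) = C1*cos(c)^4


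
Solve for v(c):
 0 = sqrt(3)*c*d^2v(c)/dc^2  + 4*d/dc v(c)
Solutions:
 v(c) = C1 + C2*c^(1 - 4*sqrt(3)/3)


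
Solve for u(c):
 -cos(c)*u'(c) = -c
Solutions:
 u(c) = C1 + Integral(c/cos(c), c)


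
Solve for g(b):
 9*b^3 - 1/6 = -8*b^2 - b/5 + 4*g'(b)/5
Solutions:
 g(b) = C1 + 45*b^4/16 + 10*b^3/3 + b^2/8 - 5*b/24


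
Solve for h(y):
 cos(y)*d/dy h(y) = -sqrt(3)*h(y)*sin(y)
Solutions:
 h(y) = C1*cos(y)^(sqrt(3))


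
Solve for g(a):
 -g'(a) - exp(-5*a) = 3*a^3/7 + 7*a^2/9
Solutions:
 g(a) = C1 - 3*a^4/28 - 7*a^3/27 + exp(-5*a)/5


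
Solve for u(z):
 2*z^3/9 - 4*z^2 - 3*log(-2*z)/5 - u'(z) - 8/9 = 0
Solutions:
 u(z) = C1 + z^4/18 - 4*z^3/3 - 3*z*log(-z)/5 + z*(-27*log(2) - 13)/45


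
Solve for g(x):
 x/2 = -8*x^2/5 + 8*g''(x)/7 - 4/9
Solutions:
 g(x) = C1 + C2*x + 7*x^4/60 + 7*x^3/96 + 7*x^2/36


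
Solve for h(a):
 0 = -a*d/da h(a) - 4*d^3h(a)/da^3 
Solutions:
 h(a) = C1 + Integral(C2*airyai(-2^(1/3)*a/2) + C3*airybi(-2^(1/3)*a/2), a)


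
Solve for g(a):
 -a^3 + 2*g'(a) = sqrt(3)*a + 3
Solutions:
 g(a) = C1 + a^4/8 + sqrt(3)*a^2/4 + 3*a/2


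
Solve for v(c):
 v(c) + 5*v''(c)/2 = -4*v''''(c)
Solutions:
 v(c) = (C1*sin(sqrt(2)*c*cos(atan(sqrt(39)/5)/2)/2) + C2*cos(sqrt(2)*c*cos(atan(sqrt(39)/5)/2)/2))*exp(-sqrt(2)*c*sin(atan(sqrt(39)/5)/2)/2) + (C3*sin(sqrt(2)*c*cos(atan(sqrt(39)/5)/2)/2) + C4*cos(sqrt(2)*c*cos(atan(sqrt(39)/5)/2)/2))*exp(sqrt(2)*c*sin(atan(sqrt(39)/5)/2)/2)


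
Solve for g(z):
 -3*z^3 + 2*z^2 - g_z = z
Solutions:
 g(z) = C1 - 3*z^4/4 + 2*z^3/3 - z^2/2


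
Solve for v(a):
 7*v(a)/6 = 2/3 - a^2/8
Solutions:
 v(a) = 4/7 - 3*a^2/28


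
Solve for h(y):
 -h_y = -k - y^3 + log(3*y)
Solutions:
 h(y) = C1 + k*y + y^4/4 - y*log(y) - y*log(3) + y


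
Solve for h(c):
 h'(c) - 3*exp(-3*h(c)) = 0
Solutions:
 h(c) = log(C1 + 9*c)/3
 h(c) = log((-3^(1/3) - 3^(5/6)*I)*(C1 + 3*c)^(1/3)/2)
 h(c) = log((-3^(1/3) + 3^(5/6)*I)*(C1 + 3*c)^(1/3)/2)


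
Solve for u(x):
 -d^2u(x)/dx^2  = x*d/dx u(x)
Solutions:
 u(x) = C1 + C2*erf(sqrt(2)*x/2)


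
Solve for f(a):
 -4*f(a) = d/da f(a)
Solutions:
 f(a) = C1*exp(-4*a)


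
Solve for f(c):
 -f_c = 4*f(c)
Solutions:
 f(c) = C1*exp(-4*c)


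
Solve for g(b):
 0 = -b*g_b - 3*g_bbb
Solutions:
 g(b) = C1 + Integral(C2*airyai(-3^(2/3)*b/3) + C3*airybi(-3^(2/3)*b/3), b)


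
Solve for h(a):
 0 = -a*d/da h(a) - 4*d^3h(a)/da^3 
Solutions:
 h(a) = C1 + Integral(C2*airyai(-2^(1/3)*a/2) + C3*airybi(-2^(1/3)*a/2), a)


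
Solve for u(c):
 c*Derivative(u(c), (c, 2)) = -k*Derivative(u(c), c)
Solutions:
 u(c) = C1 + c^(1 - re(k))*(C2*sin(log(c)*Abs(im(k))) + C3*cos(log(c)*im(k)))


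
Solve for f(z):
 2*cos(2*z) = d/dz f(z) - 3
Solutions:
 f(z) = C1 + 3*z + sin(2*z)


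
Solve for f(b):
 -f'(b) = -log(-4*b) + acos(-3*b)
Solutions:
 f(b) = C1 + b*log(-b) - b*acos(-3*b) - b + 2*b*log(2) - sqrt(1 - 9*b^2)/3


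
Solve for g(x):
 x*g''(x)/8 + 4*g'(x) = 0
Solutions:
 g(x) = C1 + C2/x^31


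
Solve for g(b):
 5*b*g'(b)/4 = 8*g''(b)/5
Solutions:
 g(b) = C1 + C2*erfi(5*b/8)


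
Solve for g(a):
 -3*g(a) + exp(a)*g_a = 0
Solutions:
 g(a) = C1*exp(-3*exp(-a))


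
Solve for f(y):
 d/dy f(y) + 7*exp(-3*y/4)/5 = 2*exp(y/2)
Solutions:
 f(y) = C1 + 4*exp(y/2) + 28*exp(-3*y/4)/15


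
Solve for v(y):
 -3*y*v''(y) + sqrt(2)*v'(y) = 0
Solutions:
 v(y) = C1 + C2*y^(sqrt(2)/3 + 1)


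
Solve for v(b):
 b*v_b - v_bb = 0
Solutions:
 v(b) = C1 + C2*erfi(sqrt(2)*b/2)


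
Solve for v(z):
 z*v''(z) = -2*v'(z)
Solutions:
 v(z) = C1 + C2/z


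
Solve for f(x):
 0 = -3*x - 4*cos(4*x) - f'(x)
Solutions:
 f(x) = C1 - 3*x^2/2 - sin(4*x)


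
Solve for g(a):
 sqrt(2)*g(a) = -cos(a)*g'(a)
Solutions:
 g(a) = C1*(sin(a) - 1)^(sqrt(2)/2)/(sin(a) + 1)^(sqrt(2)/2)


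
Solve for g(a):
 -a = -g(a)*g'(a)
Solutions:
 g(a) = -sqrt(C1 + a^2)
 g(a) = sqrt(C1 + a^2)


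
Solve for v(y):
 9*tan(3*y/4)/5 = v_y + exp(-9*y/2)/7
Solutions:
 v(y) = C1 + 6*log(tan(3*y/4)^2 + 1)/5 + 2*exp(-9*y/2)/63


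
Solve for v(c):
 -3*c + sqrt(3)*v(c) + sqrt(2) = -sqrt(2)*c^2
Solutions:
 v(c) = -sqrt(6)*c^2/3 + sqrt(3)*c - sqrt(6)/3


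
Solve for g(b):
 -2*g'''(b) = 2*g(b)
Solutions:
 g(b) = C3*exp(-b) + (C1*sin(sqrt(3)*b/2) + C2*cos(sqrt(3)*b/2))*exp(b/2)


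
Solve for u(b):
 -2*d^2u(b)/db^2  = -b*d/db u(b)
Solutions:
 u(b) = C1 + C2*erfi(b/2)


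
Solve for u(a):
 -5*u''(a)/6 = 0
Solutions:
 u(a) = C1 + C2*a


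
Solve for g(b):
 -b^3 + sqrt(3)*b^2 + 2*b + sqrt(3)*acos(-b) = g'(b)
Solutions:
 g(b) = C1 - b^4/4 + sqrt(3)*b^3/3 + b^2 + sqrt(3)*(b*acos(-b) + sqrt(1 - b^2))


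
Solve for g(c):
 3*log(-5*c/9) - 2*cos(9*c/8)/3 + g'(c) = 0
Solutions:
 g(c) = C1 - 3*c*log(-c) - 3*c*log(5) + 3*c + 6*c*log(3) + 16*sin(9*c/8)/27


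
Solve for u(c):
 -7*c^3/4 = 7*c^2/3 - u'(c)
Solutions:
 u(c) = C1 + 7*c^4/16 + 7*c^3/9


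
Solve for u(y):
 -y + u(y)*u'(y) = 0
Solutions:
 u(y) = -sqrt(C1 + y^2)
 u(y) = sqrt(C1 + y^2)


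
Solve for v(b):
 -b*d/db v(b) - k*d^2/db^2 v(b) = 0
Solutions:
 v(b) = C1 + C2*sqrt(k)*erf(sqrt(2)*b*sqrt(1/k)/2)


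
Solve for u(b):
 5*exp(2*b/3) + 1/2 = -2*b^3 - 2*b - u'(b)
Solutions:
 u(b) = C1 - b^4/2 - b^2 - b/2 - 15*exp(2*b/3)/2


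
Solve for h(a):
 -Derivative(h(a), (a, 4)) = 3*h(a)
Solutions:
 h(a) = (C1*sin(sqrt(2)*3^(1/4)*a/2) + C2*cos(sqrt(2)*3^(1/4)*a/2))*exp(-sqrt(2)*3^(1/4)*a/2) + (C3*sin(sqrt(2)*3^(1/4)*a/2) + C4*cos(sqrt(2)*3^(1/4)*a/2))*exp(sqrt(2)*3^(1/4)*a/2)


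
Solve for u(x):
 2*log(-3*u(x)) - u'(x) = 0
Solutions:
 -Integral(1/(log(-_y) + log(3)), (_y, u(x)))/2 = C1 - x


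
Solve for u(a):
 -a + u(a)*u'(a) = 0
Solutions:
 u(a) = -sqrt(C1 + a^2)
 u(a) = sqrt(C1 + a^2)


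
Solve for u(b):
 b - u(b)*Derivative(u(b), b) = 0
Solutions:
 u(b) = -sqrt(C1 + b^2)
 u(b) = sqrt(C1 + b^2)


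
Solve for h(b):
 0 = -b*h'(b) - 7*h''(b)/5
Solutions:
 h(b) = C1 + C2*erf(sqrt(70)*b/14)


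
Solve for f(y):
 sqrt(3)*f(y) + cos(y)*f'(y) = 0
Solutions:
 f(y) = C1*(sin(y) - 1)^(sqrt(3)/2)/(sin(y) + 1)^(sqrt(3)/2)


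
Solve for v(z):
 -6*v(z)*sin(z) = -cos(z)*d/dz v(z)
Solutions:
 v(z) = C1/cos(z)^6


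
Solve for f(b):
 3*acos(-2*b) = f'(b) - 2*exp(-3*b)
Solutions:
 f(b) = C1 + 3*b*acos(-2*b) + 3*sqrt(1 - 4*b^2)/2 - 2*exp(-3*b)/3


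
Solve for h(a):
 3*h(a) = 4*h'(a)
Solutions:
 h(a) = C1*exp(3*a/4)


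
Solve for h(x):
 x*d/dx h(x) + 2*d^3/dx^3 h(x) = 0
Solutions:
 h(x) = C1 + Integral(C2*airyai(-2^(2/3)*x/2) + C3*airybi(-2^(2/3)*x/2), x)


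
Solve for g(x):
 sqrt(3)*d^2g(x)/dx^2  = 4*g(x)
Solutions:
 g(x) = C1*exp(-2*3^(3/4)*x/3) + C2*exp(2*3^(3/4)*x/3)


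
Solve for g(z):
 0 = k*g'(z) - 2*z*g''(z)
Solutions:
 g(z) = C1 + z^(re(k)/2 + 1)*(C2*sin(log(z)*Abs(im(k))/2) + C3*cos(log(z)*im(k)/2))


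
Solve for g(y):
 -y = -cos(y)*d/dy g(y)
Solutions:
 g(y) = C1 + Integral(y/cos(y), y)


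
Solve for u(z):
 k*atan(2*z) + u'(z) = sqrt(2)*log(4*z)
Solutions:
 u(z) = C1 - k*(z*atan(2*z) - log(4*z^2 + 1)/4) + sqrt(2)*z*(log(z) - 1) + 2*sqrt(2)*z*log(2)


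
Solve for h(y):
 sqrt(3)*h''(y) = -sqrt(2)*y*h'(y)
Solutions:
 h(y) = C1 + C2*erf(6^(3/4)*y/6)


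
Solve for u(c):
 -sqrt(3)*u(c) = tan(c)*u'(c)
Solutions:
 u(c) = C1/sin(c)^(sqrt(3))


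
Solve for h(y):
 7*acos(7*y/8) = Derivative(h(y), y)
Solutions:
 h(y) = C1 + 7*y*acos(7*y/8) - sqrt(64 - 49*y^2)


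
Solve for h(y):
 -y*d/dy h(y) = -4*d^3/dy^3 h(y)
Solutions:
 h(y) = C1 + Integral(C2*airyai(2^(1/3)*y/2) + C3*airybi(2^(1/3)*y/2), y)


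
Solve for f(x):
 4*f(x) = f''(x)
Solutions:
 f(x) = C1*exp(-2*x) + C2*exp(2*x)


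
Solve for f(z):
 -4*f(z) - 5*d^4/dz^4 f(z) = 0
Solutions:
 f(z) = (C1*sin(5^(3/4)*z/5) + C2*cos(5^(3/4)*z/5))*exp(-5^(3/4)*z/5) + (C3*sin(5^(3/4)*z/5) + C4*cos(5^(3/4)*z/5))*exp(5^(3/4)*z/5)


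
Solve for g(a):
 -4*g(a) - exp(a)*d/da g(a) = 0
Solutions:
 g(a) = C1*exp(4*exp(-a))


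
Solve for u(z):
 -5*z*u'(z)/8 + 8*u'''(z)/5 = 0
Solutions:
 u(z) = C1 + Integral(C2*airyai(5^(2/3)*z/4) + C3*airybi(5^(2/3)*z/4), z)


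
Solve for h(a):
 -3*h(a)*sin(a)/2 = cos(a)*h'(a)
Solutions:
 h(a) = C1*cos(a)^(3/2)


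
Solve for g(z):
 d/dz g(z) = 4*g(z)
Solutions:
 g(z) = C1*exp(4*z)


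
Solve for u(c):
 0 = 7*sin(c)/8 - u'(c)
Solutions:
 u(c) = C1 - 7*cos(c)/8


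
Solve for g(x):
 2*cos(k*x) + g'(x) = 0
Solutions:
 g(x) = C1 - 2*sin(k*x)/k


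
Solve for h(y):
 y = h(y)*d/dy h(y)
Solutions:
 h(y) = -sqrt(C1 + y^2)
 h(y) = sqrt(C1 + y^2)


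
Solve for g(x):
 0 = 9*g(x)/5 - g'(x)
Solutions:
 g(x) = C1*exp(9*x/5)


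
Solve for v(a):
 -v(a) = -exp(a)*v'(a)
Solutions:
 v(a) = C1*exp(-exp(-a))


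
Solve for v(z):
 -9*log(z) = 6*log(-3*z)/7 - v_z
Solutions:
 v(z) = C1 + 69*z*log(z)/7 + 3*z*(-23 + 2*log(3) + 2*I*pi)/7


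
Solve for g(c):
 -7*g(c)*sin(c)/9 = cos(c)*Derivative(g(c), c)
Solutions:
 g(c) = C1*cos(c)^(7/9)


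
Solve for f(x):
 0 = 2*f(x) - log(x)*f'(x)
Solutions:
 f(x) = C1*exp(2*li(x))


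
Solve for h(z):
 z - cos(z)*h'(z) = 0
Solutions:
 h(z) = C1 + Integral(z/cos(z), z)


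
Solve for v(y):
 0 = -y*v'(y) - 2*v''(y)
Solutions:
 v(y) = C1 + C2*erf(y/2)


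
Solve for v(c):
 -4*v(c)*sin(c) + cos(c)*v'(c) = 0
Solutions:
 v(c) = C1/cos(c)^4


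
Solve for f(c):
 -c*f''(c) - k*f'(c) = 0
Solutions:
 f(c) = C1 + c^(1 - re(k))*(C2*sin(log(c)*Abs(im(k))) + C3*cos(log(c)*im(k)))


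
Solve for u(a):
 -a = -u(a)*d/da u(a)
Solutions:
 u(a) = -sqrt(C1 + a^2)
 u(a) = sqrt(C1 + a^2)


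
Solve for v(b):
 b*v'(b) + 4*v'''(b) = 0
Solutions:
 v(b) = C1 + Integral(C2*airyai(-2^(1/3)*b/2) + C3*airybi(-2^(1/3)*b/2), b)


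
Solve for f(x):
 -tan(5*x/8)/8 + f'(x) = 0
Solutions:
 f(x) = C1 - log(cos(5*x/8))/5


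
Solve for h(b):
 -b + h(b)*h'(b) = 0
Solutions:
 h(b) = -sqrt(C1 + b^2)
 h(b) = sqrt(C1 + b^2)


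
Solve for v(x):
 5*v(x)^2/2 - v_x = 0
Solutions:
 v(x) = -2/(C1 + 5*x)


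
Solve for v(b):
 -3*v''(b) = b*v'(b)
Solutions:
 v(b) = C1 + C2*erf(sqrt(6)*b/6)


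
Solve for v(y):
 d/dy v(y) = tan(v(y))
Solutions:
 v(y) = pi - asin(C1*exp(y))
 v(y) = asin(C1*exp(y))


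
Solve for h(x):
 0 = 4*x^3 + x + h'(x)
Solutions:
 h(x) = C1 - x^4 - x^2/2


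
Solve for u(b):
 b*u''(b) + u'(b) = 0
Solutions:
 u(b) = C1 + C2*log(b)


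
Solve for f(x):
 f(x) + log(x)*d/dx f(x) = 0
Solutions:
 f(x) = C1*exp(-li(x))


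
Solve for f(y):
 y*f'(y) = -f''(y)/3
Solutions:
 f(y) = C1 + C2*erf(sqrt(6)*y/2)


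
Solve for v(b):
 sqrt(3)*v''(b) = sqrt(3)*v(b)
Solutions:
 v(b) = C1*exp(-b) + C2*exp(b)


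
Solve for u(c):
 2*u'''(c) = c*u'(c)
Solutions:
 u(c) = C1 + Integral(C2*airyai(2^(2/3)*c/2) + C3*airybi(2^(2/3)*c/2), c)


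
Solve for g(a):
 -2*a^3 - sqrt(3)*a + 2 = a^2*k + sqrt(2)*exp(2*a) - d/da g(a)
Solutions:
 g(a) = C1 + a^4/2 + a^3*k/3 + sqrt(3)*a^2/2 - 2*a + sqrt(2)*exp(2*a)/2


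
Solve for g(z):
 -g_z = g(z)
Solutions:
 g(z) = C1*exp(-z)


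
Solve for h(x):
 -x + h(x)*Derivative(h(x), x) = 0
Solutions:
 h(x) = -sqrt(C1 + x^2)
 h(x) = sqrt(C1 + x^2)


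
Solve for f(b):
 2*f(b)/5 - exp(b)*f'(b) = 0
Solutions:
 f(b) = C1*exp(-2*exp(-b)/5)


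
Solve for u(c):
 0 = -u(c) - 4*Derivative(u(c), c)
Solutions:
 u(c) = C1*exp(-c/4)


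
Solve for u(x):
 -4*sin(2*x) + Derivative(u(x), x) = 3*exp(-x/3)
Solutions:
 u(x) = C1 - 2*cos(2*x) - 9*exp(-x/3)


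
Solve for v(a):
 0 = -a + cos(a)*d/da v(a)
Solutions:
 v(a) = C1 + Integral(a/cos(a), a)


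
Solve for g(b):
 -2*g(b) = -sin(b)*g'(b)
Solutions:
 g(b) = C1*(cos(b) - 1)/(cos(b) + 1)


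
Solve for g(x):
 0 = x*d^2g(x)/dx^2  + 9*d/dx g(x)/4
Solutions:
 g(x) = C1 + C2/x^(5/4)


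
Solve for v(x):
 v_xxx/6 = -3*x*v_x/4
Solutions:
 v(x) = C1 + Integral(C2*airyai(-6^(2/3)*x/2) + C3*airybi(-6^(2/3)*x/2), x)


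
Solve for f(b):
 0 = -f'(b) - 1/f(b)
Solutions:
 f(b) = -sqrt(C1 - 2*b)
 f(b) = sqrt(C1 - 2*b)


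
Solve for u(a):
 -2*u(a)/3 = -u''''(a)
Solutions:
 u(a) = C1*exp(-2^(1/4)*3^(3/4)*a/3) + C2*exp(2^(1/4)*3^(3/4)*a/3) + C3*sin(2^(1/4)*3^(3/4)*a/3) + C4*cos(2^(1/4)*3^(3/4)*a/3)


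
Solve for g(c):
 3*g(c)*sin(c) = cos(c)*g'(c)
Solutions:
 g(c) = C1/cos(c)^3


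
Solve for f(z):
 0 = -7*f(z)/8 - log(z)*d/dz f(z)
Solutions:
 f(z) = C1*exp(-7*li(z)/8)


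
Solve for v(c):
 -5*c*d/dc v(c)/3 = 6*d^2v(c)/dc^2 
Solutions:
 v(c) = C1 + C2*erf(sqrt(5)*c/6)


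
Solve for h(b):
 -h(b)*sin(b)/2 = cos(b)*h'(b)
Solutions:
 h(b) = C1*sqrt(cos(b))


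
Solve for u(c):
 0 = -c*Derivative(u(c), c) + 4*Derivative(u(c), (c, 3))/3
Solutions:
 u(c) = C1 + Integral(C2*airyai(6^(1/3)*c/2) + C3*airybi(6^(1/3)*c/2), c)


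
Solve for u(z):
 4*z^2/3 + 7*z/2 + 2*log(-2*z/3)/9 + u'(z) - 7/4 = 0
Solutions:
 u(z) = C1 - 4*z^3/9 - 7*z^2/4 - 2*z*log(-z)/9 + z*(-8*log(2) + 8*log(3) + 71)/36


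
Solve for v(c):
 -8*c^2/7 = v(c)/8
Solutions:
 v(c) = -64*c^2/7


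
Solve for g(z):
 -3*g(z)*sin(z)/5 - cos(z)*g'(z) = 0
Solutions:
 g(z) = C1*cos(z)^(3/5)


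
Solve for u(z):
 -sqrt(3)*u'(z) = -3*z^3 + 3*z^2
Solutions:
 u(z) = C1 + sqrt(3)*z^4/4 - sqrt(3)*z^3/3


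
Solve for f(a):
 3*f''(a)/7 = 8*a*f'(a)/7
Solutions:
 f(a) = C1 + C2*erfi(2*sqrt(3)*a/3)


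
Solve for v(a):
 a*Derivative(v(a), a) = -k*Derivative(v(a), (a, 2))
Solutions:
 v(a) = C1 + C2*sqrt(k)*erf(sqrt(2)*a*sqrt(1/k)/2)


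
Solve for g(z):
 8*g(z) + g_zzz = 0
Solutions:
 g(z) = C3*exp(-2*z) + (C1*sin(sqrt(3)*z) + C2*cos(sqrt(3)*z))*exp(z)


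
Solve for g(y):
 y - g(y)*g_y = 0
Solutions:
 g(y) = -sqrt(C1 + y^2)
 g(y) = sqrt(C1 + y^2)


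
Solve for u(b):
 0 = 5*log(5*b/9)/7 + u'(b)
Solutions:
 u(b) = C1 - 5*b*log(b)/7 - 5*b*log(5)/7 + 5*b/7 + 10*b*log(3)/7


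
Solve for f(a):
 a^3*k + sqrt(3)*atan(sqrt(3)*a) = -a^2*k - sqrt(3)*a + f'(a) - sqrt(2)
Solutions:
 f(a) = C1 + a^4*k/4 + a^3*k/3 + sqrt(3)*a^2/2 + sqrt(2)*a + sqrt(3)*(a*atan(sqrt(3)*a) - sqrt(3)*log(3*a^2 + 1)/6)


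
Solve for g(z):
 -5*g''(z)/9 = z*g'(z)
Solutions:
 g(z) = C1 + C2*erf(3*sqrt(10)*z/10)


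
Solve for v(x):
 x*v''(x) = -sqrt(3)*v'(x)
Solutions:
 v(x) = C1 + C2*x^(1 - sqrt(3))


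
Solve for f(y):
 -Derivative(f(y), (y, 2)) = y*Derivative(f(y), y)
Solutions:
 f(y) = C1 + C2*erf(sqrt(2)*y/2)


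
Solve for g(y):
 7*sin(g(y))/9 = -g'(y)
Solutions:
 7*y/9 + log(cos(g(y)) - 1)/2 - log(cos(g(y)) + 1)/2 = C1


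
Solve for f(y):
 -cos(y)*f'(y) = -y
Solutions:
 f(y) = C1 + Integral(y/cos(y), y)


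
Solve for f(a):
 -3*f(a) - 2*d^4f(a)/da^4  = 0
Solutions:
 f(a) = (C1*sin(6^(1/4)*a/2) + C2*cos(6^(1/4)*a/2))*exp(-6^(1/4)*a/2) + (C3*sin(6^(1/4)*a/2) + C4*cos(6^(1/4)*a/2))*exp(6^(1/4)*a/2)


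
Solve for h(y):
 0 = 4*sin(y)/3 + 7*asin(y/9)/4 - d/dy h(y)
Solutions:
 h(y) = C1 + 7*y*asin(y/9)/4 + 7*sqrt(81 - y^2)/4 - 4*cos(y)/3


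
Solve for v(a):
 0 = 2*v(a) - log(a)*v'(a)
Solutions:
 v(a) = C1*exp(2*li(a))


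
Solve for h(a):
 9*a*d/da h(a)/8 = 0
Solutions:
 h(a) = C1


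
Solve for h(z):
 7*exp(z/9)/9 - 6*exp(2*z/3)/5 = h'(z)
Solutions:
 h(z) = C1 + 7*exp(z/9) - 9*exp(2*z/3)/5


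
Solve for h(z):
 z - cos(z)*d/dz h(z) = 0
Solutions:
 h(z) = C1 + Integral(z/cos(z), z)


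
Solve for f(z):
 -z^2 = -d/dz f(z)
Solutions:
 f(z) = C1 + z^3/3


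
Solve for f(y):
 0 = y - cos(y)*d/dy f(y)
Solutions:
 f(y) = C1 + Integral(y/cos(y), y)


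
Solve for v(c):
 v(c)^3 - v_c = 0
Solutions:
 v(c) = -sqrt(2)*sqrt(-1/(C1 + c))/2
 v(c) = sqrt(2)*sqrt(-1/(C1 + c))/2


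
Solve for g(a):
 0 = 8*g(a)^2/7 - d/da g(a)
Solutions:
 g(a) = -7/(C1 + 8*a)


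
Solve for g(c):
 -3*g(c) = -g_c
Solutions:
 g(c) = C1*exp(3*c)


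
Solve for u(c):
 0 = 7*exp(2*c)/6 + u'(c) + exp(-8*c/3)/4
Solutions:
 u(c) = C1 - 7*exp(2*c)/12 + 3*exp(-8*c/3)/32


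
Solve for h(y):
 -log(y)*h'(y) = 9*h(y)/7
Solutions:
 h(y) = C1*exp(-9*li(y)/7)


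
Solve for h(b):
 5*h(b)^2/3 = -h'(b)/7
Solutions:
 h(b) = 3/(C1 + 35*b)


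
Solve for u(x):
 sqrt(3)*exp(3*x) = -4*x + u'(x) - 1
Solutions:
 u(x) = C1 + 2*x^2 + x + sqrt(3)*exp(3*x)/3


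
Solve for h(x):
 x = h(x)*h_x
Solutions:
 h(x) = -sqrt(C1 + x^2)
 h(x) = sqrt(C1 + x^2)


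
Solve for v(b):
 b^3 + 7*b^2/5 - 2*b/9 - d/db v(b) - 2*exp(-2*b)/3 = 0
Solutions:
 v(b) = C1 + b^4/4 + 7*b^3/15 - b^2/9 + exp(-2*b)/3


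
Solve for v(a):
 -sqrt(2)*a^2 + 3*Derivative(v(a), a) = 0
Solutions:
 v(a) = C1 + sqrt(2)*a^3/9


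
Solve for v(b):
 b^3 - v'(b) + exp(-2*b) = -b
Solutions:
 v(b) = C1 + b^4/4 + b^2/2 - exp(-2*b)/2


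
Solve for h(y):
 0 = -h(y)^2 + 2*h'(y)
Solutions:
 h(y) = -2/(C1 + y)


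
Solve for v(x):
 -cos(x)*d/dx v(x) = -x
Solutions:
 v(x) = C1 + Integral(x/cos(x), x)


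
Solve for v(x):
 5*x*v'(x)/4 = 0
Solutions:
 v(x) = C1


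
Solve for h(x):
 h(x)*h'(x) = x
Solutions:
 h(x) = -sqrt(C1 + x^2)
 h(x) = sqrt(C1 + x^2)


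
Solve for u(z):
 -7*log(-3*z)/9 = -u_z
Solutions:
 u(z) = C1 + 7*z*log(-z)/9 + 7*z*(-1 + log(3))/9


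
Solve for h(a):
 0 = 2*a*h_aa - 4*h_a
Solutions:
 h(a) = C1 + C2*a^3


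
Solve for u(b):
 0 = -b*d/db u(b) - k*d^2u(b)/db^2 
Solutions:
 u(b) = C1 + C2*sqrt(k)*erf(sqrt(2)*b*sqrt(1/k)/2)


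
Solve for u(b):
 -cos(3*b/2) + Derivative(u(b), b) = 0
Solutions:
 u(b) = C1 + 2*sin(3*b/2)/3


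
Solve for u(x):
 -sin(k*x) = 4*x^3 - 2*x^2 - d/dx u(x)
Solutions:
 u(x) = C1 + x^4 - 2*x^3/3 - cos(k*x)/k


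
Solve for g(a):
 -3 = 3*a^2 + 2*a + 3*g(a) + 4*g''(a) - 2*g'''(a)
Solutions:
 g(a) = C1*exp(a*(-2^(1/3)*(9*sqrt(145) + 113)^(1/3) - 8*2^(2/3)/(9*sqrt(145) + 113)^(1/3) + 8)/12)*sin(2^(1/3)*sqrt(3)*a*(-(9*sqrt(145) + 113)^(1/3) + 8*2^(1/3)/(9*sqrt(145) + 113)^(1/3))/12) + C2*exp(a*(-2^(1/3)*(9*sqrt(145) + 113)^(1/3) - 8*2^(2/3)/(9*sqrt(145) + 113)^(1/3) + 8)/12)*cos(2^(1/3)*sqrt(3)*a*(-(9*sqrt(145) + 113)^(1/3) + 8*2^(1/3)/(9*sqrt(145) + 113)^(1/3))/12) + C3*exp(a*(8*2^(2/3)/(9*sqrt(145) + 113)^(1/3) + 4 + 2^(1/3)*(9*sqrt(145) + 113)^(1/3))/6) - a^2 - 2*a/3 + 5/3


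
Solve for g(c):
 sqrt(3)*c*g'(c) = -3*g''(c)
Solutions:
 g(c) = C1 + C2*erf(sqrt(2)*3^(3/4)*c/6)


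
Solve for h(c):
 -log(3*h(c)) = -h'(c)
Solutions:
 -Integral(1/(log(_y) + log(3)), (_y, h(c))) = C1 - c


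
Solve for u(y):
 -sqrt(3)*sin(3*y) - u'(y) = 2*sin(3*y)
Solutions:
 u(y) = C1 + sqrt(3)*cos(3*y)/3 + 2*cos(3*y)/3


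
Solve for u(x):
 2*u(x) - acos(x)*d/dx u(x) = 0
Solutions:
 u(x) = C1*exp(2*Integral(1/acos(x), x))
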